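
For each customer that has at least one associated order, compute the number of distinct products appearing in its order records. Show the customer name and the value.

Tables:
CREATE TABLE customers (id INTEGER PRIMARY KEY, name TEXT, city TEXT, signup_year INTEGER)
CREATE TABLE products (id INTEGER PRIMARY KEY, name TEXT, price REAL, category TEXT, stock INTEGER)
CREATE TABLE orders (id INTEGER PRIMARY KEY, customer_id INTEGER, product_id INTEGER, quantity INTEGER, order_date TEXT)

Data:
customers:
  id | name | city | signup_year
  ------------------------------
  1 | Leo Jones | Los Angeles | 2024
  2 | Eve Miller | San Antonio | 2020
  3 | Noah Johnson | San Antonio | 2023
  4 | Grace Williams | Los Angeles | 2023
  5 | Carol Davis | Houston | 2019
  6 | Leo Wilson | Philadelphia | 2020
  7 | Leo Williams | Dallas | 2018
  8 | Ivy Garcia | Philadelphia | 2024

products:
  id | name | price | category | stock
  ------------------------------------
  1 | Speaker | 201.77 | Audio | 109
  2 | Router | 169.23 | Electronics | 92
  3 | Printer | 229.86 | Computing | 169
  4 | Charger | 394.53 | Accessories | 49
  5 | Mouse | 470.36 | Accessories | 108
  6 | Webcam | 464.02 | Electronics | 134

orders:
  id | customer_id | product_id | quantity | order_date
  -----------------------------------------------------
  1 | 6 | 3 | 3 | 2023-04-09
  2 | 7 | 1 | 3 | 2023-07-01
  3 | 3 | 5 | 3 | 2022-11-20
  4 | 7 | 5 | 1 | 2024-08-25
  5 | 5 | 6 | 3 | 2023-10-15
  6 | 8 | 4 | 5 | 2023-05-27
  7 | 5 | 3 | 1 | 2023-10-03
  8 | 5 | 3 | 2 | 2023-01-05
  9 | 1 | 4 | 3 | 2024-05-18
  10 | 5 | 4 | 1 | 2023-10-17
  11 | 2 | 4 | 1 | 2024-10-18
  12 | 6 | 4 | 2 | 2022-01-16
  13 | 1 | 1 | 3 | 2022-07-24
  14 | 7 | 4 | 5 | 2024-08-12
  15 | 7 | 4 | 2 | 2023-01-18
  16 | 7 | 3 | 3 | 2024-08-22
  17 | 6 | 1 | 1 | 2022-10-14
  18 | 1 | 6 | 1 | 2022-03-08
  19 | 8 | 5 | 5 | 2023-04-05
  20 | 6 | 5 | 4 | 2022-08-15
SELECT p.name, COUNT(DISTINCT c.product_id) AS distinct_product_count FROM orders c JOIN customers p ON c.customer_id = p.id GROUP BY p.id, p.name

Execution result:
name | distinct_product_count
Leo Jones | 3
Eve Miller | 1
Noah Johnson | 1
Carol Davis | 3
Leo Wilson | 4
Leo Williams | 4
Ivy Garcia | 2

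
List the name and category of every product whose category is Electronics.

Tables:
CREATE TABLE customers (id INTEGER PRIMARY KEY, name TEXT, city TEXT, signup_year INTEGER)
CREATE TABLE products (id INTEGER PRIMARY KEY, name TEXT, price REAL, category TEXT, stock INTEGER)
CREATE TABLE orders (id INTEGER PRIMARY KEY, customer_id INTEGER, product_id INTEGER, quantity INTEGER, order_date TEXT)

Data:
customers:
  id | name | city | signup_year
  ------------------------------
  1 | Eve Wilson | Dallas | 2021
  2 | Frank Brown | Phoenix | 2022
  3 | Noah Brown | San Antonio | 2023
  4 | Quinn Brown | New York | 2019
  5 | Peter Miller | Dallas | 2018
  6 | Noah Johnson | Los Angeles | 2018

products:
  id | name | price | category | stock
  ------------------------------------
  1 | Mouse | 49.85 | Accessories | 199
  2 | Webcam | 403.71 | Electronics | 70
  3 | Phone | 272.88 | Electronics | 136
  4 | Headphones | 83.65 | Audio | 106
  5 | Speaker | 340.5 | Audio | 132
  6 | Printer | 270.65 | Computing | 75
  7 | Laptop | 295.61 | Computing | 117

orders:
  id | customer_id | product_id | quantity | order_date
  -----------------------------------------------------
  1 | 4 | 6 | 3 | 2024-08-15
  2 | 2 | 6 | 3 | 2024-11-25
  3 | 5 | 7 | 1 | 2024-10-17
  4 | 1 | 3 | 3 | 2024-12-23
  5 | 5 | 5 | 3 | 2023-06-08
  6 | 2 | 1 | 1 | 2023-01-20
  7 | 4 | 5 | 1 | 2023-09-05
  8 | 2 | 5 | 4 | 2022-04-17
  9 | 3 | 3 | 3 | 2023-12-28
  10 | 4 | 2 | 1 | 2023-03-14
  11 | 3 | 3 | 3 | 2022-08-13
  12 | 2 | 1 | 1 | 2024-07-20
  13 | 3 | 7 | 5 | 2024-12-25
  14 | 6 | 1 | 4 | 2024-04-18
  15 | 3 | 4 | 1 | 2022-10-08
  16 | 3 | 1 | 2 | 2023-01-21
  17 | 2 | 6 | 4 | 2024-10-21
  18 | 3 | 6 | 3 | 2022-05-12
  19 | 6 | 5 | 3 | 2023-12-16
SELECT name, category FROM products WHERE category = 'Electronics'

Execution result:
name | category
Webcam | Electronics
Phone | Electronics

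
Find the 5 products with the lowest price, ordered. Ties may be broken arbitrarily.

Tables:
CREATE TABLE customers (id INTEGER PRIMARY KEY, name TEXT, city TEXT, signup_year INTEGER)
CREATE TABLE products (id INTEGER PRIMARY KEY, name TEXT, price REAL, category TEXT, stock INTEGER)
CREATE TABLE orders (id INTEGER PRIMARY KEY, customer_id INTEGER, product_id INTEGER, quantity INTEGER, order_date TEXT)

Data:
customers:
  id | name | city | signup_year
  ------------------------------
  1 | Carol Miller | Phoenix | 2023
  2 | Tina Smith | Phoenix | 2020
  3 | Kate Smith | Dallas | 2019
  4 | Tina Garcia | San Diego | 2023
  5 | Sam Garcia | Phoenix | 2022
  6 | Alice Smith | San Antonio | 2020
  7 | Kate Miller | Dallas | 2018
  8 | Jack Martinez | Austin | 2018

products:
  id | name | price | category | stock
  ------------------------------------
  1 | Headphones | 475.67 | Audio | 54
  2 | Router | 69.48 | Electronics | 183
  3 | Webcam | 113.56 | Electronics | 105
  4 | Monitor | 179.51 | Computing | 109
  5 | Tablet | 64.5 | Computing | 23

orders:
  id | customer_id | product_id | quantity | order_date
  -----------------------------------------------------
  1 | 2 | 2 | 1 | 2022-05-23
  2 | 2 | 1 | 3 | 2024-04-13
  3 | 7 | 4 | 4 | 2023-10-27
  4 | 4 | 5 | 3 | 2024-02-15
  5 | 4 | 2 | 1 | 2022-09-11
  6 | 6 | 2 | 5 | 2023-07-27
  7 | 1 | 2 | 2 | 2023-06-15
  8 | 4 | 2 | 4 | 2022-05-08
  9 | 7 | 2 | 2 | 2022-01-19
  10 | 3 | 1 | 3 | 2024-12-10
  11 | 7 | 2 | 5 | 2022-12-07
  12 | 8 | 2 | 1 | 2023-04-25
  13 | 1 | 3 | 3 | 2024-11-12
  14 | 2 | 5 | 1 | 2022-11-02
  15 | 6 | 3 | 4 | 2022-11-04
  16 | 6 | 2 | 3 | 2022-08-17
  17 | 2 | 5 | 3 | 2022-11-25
SELECT name, price FROM products ORDER BY price ASC LIMIT 5

Execution result:
name | price
Tablet | 64.50
Router | 69.48
Webcam | 113.56
Monitor | 179.51
Headphones | 475.67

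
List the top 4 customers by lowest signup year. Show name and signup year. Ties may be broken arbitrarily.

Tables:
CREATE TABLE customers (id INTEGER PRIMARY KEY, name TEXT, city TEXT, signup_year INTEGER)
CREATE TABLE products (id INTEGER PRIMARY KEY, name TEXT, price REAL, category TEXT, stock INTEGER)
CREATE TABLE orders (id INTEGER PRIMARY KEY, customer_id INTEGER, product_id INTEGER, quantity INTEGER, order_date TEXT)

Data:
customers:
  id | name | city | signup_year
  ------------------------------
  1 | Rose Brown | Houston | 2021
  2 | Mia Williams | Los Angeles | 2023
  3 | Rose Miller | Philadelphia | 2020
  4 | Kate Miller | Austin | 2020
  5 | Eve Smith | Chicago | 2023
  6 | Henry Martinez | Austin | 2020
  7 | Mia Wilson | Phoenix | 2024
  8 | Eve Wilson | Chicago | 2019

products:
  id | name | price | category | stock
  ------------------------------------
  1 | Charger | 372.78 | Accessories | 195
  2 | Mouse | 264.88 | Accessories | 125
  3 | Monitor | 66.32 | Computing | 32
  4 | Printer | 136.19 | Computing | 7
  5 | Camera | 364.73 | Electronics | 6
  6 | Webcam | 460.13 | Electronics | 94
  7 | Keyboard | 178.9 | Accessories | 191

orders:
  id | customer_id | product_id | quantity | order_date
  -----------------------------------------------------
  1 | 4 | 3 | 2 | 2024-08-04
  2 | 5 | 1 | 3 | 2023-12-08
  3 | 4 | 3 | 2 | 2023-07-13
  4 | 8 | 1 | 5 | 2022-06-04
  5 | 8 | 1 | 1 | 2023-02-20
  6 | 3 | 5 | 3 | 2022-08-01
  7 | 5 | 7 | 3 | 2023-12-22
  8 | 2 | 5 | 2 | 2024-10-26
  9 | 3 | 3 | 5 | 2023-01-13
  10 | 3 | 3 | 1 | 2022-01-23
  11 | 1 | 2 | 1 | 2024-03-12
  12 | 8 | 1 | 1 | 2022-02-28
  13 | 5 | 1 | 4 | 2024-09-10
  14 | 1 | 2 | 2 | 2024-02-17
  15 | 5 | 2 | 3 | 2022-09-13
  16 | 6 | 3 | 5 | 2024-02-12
SELECT name, signup_year FROM customers ORDER BY signup_year ASC LIMIT 4

Execution result:
name | signup_year
Eve Wilson | 2019
Rose Miller | 2020
Kate Miller | 2020
Henry Martinez | 2020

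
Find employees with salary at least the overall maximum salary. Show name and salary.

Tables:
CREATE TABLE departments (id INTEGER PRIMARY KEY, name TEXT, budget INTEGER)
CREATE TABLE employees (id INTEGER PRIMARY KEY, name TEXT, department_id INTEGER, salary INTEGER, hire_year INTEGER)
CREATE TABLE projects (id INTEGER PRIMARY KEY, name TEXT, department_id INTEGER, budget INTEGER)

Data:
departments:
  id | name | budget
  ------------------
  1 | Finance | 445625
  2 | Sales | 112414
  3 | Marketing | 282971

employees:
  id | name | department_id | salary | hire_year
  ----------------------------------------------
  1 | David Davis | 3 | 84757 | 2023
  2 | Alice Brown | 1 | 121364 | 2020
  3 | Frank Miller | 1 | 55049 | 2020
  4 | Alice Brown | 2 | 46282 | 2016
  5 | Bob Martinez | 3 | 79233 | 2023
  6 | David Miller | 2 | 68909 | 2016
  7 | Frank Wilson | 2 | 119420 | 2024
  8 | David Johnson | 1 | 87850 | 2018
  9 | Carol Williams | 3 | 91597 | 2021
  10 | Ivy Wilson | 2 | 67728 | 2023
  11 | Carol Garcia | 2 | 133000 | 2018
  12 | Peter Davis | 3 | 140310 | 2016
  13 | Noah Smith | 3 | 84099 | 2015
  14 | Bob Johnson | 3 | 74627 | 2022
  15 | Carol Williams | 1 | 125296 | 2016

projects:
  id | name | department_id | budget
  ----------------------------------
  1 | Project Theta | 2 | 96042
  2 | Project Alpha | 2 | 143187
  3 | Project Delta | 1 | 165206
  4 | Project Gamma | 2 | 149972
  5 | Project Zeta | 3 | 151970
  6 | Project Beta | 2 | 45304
SELECT name, salary FROM employees WHERE salary >= (SELECT MAX(salary) FROM employees)

Execution result:
name | salary
Peter Davis | 140310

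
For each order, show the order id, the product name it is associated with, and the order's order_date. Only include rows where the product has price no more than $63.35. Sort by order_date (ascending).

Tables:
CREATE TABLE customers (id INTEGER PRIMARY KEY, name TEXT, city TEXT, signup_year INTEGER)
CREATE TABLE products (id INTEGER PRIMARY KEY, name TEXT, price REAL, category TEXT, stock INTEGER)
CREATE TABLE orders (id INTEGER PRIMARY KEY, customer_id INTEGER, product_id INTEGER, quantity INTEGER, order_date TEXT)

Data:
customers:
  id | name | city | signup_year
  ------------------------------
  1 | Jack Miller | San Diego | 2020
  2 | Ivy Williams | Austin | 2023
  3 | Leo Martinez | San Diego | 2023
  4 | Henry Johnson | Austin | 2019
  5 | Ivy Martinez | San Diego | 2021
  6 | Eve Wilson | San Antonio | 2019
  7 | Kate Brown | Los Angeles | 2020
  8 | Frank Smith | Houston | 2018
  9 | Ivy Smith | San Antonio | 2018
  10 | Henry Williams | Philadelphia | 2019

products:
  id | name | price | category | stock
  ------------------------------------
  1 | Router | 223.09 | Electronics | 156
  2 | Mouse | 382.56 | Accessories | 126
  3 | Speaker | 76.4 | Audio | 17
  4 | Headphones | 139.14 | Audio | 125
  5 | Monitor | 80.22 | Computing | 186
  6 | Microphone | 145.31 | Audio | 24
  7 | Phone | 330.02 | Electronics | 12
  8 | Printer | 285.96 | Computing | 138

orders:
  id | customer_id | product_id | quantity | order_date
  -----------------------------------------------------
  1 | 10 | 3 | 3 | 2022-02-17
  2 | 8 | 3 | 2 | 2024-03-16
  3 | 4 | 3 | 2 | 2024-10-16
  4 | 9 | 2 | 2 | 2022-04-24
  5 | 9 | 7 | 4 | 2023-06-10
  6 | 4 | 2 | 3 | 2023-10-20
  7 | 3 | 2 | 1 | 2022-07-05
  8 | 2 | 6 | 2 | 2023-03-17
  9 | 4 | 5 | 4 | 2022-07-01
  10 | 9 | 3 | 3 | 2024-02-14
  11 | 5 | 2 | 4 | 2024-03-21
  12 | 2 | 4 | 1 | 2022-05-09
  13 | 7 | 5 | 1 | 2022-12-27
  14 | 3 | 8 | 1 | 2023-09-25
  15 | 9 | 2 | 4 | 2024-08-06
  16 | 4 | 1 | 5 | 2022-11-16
SELECT c.id, p.name AS product, c.order_date FROM orders c JOIN products p ON c.product_id = p.id WHERE p.price <= 63.35 ORDER BY c.order_date ASC

Execution result:
(no rows)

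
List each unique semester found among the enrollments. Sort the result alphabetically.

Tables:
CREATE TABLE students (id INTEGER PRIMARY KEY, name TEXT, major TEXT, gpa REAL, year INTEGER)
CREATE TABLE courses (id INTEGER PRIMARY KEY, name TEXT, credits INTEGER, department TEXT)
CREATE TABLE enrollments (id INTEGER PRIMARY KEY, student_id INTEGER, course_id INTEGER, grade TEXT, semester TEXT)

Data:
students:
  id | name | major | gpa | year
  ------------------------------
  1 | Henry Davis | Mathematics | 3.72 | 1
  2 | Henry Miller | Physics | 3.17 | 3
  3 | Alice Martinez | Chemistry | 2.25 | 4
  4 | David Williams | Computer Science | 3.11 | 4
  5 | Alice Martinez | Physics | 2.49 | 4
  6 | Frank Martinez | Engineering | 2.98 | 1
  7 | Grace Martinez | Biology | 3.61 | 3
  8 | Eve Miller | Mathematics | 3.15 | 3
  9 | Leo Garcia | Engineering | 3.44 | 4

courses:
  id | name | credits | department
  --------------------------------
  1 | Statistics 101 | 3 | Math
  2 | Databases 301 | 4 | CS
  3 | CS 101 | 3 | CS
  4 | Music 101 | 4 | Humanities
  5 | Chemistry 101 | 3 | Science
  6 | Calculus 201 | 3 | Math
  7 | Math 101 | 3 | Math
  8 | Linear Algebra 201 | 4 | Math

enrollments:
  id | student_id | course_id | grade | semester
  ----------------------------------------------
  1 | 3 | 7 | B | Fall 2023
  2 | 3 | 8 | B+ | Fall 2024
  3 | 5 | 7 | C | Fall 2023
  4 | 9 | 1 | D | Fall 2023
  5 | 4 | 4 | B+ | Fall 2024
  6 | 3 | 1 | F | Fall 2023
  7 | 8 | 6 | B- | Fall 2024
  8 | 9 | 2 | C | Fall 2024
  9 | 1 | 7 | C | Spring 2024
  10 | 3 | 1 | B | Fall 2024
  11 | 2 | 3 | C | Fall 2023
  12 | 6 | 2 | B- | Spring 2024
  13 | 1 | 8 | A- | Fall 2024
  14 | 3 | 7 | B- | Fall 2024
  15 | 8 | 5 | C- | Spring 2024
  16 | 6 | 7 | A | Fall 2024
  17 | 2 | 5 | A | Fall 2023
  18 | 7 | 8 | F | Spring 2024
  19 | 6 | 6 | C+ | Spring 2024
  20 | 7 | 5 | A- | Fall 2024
SELECT DISTINCT semester FROM enrollments ORDER BY semester

Execution result:
semester
Fall 2023
Fall 2024
Spring 2024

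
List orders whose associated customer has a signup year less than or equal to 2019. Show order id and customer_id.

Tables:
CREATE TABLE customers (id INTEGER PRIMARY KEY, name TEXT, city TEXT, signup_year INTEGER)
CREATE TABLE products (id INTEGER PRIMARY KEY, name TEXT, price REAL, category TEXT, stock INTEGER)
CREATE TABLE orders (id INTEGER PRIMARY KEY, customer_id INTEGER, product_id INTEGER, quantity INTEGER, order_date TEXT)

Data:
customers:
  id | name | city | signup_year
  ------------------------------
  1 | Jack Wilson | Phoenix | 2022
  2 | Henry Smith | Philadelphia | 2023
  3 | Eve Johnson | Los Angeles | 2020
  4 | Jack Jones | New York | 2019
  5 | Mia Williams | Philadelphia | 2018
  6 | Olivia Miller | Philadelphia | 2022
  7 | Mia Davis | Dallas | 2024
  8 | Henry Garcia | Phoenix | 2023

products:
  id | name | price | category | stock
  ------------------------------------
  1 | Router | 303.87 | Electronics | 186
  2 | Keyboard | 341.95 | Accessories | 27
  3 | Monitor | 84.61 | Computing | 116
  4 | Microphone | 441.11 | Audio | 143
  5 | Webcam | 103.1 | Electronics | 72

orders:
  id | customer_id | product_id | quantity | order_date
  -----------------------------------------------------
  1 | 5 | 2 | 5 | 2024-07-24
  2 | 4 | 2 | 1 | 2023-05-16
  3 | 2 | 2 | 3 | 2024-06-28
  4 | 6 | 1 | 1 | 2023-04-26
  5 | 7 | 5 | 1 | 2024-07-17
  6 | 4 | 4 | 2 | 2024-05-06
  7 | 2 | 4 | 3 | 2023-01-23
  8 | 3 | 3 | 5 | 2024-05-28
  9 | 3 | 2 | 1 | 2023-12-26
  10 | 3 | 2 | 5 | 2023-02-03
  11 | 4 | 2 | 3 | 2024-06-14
SELECT id, customer_id FROM orders WHERE customer_id IN (SELECT id FROM customers WHERE signup_year <= 2019)

Execution result:
id | customer_id
1 | 5
2 | 4
6 | 4
11 | 4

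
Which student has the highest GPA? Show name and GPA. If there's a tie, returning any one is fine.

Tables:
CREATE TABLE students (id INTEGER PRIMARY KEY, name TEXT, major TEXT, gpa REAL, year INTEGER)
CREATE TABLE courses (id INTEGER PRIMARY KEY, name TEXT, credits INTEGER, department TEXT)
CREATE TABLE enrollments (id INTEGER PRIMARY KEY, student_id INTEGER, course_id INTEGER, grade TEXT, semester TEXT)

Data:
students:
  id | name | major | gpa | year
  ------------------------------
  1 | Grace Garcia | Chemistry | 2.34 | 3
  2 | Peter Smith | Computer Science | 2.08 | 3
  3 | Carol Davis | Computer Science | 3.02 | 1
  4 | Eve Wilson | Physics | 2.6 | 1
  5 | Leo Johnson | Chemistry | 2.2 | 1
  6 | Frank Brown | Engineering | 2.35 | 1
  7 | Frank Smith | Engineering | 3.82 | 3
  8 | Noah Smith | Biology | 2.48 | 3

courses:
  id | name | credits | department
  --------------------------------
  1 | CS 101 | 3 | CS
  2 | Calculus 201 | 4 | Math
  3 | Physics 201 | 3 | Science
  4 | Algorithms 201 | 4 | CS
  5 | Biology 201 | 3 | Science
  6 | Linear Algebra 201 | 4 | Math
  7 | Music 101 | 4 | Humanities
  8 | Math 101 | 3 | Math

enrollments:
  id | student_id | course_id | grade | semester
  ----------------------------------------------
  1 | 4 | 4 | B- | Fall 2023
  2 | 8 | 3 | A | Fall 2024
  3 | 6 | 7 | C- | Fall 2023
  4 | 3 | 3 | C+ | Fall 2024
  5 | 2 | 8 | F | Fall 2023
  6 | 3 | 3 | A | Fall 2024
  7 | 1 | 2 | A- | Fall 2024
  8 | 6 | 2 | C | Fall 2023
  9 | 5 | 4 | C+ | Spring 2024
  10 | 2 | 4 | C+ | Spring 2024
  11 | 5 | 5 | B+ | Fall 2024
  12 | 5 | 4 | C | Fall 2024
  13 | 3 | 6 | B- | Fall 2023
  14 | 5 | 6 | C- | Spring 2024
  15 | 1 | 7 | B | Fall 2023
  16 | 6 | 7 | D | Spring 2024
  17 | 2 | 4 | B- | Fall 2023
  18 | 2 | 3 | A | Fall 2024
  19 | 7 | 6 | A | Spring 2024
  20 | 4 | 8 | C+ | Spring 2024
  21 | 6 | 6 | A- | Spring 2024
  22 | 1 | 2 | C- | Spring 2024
SELECT name, gpa FROM students ORDER BY gpa DESC LIMIT 1

Execution result:
name | gpa
Frank Smith | 3.82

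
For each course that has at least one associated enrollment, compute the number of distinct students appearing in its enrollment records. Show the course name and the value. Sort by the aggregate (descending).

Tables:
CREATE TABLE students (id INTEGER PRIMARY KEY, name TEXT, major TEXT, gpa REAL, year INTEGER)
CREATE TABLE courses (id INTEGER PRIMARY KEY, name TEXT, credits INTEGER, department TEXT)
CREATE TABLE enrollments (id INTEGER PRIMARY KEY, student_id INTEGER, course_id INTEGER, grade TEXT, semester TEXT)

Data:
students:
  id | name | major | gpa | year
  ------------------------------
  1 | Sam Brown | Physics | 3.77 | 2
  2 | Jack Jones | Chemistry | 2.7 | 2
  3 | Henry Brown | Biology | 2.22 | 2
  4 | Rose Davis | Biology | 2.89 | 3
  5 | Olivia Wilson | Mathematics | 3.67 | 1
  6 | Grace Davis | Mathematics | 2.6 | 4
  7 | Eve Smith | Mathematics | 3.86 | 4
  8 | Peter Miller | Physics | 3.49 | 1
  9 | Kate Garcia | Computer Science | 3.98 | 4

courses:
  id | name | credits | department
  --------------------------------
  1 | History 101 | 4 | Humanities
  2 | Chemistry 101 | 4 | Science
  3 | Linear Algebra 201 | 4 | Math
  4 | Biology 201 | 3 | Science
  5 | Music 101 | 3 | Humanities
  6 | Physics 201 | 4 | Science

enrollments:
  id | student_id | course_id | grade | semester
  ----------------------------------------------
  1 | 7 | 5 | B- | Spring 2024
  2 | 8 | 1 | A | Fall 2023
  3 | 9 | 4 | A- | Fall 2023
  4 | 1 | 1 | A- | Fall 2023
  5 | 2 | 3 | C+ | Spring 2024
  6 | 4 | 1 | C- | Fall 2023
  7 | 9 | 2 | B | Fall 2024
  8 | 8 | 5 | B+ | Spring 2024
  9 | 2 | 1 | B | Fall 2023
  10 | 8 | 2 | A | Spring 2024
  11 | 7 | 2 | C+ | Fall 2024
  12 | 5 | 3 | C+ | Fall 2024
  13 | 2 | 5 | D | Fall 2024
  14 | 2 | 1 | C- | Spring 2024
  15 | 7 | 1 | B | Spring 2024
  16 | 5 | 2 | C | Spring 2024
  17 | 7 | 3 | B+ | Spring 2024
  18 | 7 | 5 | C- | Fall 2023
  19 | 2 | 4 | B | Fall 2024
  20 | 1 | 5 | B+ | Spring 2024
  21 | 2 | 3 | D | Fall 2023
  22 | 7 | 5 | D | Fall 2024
SELECT p.name, COUNT(DISTINCT c.student_id) AS distinct_student_count FROM enrollments c JOIN courses p ON c.course_id = p.id GROUP BY p.id, p.name ORDER BY distinct_student_count DESC

Execution result:
name | distinct_student_count
History 101 | 5
Chemistry 101 | 4
Music 101 | 4
Linear Algebra 201 | 3
Biology 201 | 2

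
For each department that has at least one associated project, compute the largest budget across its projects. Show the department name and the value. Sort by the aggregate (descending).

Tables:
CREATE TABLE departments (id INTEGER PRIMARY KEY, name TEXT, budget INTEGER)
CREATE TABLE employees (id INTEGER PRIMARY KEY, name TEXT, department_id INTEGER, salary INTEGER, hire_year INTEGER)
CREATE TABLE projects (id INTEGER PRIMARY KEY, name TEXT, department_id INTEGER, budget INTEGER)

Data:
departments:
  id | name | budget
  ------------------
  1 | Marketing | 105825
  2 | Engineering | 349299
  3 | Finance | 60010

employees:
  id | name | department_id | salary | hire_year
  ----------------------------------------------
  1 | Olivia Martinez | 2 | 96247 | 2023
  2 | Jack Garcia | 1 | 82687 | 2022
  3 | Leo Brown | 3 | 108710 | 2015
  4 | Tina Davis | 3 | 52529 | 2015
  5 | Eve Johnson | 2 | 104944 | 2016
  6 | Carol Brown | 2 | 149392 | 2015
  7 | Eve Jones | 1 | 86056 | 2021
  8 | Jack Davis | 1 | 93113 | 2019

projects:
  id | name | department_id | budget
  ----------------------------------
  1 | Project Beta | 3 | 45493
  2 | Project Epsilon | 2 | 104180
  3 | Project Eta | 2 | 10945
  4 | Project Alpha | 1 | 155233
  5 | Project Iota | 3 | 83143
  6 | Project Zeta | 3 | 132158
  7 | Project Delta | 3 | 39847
SELECT p.name, MAX(c.budget) AS max_budget FROM projects c JOIN departments p ON c.department_id = p.id GROUP BY p.id, p.name ORDER BY max_budget DESC

Execution result:
name | max_budget
Marketing | 155233
Finance | 132158
Engineering | 104180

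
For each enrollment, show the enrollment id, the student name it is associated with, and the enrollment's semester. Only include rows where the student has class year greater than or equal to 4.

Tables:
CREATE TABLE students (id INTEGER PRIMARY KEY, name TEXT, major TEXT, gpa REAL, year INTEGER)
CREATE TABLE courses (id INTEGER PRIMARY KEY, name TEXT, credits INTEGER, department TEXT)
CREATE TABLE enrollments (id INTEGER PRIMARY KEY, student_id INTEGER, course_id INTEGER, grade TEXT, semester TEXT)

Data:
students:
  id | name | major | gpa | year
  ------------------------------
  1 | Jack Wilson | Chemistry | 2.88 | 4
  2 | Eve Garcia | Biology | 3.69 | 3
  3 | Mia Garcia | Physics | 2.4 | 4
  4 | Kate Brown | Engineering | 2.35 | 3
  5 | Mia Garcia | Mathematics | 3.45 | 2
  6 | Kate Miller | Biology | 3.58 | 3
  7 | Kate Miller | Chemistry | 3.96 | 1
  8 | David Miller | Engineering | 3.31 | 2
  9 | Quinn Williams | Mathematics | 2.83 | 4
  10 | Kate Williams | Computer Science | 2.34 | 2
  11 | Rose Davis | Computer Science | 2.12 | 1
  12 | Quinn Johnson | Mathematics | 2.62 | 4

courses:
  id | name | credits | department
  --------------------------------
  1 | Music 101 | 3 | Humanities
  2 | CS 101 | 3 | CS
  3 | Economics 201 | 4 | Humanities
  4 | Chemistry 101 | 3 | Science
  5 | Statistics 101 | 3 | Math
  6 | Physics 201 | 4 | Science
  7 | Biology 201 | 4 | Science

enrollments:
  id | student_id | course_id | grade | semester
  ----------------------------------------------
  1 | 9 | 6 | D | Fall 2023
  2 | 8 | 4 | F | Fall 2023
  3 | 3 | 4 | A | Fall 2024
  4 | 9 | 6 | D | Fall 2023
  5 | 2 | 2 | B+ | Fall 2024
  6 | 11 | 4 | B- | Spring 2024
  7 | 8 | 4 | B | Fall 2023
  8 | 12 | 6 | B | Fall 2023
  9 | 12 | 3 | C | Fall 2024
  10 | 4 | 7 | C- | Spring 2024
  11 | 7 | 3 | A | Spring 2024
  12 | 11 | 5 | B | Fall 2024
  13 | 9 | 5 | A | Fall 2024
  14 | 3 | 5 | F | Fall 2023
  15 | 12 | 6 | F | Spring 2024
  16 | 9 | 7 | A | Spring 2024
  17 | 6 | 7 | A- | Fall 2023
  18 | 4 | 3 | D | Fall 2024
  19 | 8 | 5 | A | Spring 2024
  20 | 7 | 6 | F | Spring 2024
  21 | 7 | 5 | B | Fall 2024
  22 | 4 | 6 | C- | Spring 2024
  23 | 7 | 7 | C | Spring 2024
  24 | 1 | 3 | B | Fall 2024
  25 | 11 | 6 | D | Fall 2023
SELECT c.id, p.name AS student, c.semester FROM enrollments c JOIN students p ON c.student_id = p.id WHERE p.year >= 4

Execution result:
id | student | semester
1 | Quinn Williams | Fall 2023
3 | Mia Garcia | Fall 2024
4 | Quinn Williams | Fall 2023
8 | Quinn Johnson | Fall 2023
9 | Quinn Johnson | Fall 2024
13 | Quinn Williams | Fall 2024
14 | Mia Garcia | Fall 2023
15 | Quinn Johnson | Spring 2024
16 | Quinn Williams | Spring 2024
24 | Jack Wilson | Fall 2024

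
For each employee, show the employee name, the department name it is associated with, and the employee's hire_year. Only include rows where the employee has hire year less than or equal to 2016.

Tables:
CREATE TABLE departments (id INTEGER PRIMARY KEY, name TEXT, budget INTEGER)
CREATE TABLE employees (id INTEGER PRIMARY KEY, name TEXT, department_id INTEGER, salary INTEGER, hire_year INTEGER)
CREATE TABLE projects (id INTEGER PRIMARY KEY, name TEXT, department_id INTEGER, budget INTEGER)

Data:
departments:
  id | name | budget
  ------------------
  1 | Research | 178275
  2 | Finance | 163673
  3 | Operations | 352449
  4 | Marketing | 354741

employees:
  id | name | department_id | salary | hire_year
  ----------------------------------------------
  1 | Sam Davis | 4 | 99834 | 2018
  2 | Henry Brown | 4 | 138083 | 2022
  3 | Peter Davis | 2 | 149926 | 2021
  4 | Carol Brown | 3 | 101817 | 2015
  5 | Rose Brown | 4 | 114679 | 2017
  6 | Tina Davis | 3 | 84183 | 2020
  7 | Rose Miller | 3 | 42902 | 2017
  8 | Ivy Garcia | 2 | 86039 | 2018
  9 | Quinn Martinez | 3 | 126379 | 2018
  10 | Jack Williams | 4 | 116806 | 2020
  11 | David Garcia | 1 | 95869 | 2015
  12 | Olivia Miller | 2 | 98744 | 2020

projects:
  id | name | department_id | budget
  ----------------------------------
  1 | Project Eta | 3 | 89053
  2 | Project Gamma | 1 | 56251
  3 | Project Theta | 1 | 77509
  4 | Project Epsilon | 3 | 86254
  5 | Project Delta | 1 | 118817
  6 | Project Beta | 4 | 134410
SELECT c.name, p.name AS department, c.hire_year FROM employees c JOIN departments p ON c.department_id = p.id WHERE c.hire_year <= 2016

Execution result:
name | department | hire_year
Carol Brown | Operations | 2015
David Garcia | Research | 2015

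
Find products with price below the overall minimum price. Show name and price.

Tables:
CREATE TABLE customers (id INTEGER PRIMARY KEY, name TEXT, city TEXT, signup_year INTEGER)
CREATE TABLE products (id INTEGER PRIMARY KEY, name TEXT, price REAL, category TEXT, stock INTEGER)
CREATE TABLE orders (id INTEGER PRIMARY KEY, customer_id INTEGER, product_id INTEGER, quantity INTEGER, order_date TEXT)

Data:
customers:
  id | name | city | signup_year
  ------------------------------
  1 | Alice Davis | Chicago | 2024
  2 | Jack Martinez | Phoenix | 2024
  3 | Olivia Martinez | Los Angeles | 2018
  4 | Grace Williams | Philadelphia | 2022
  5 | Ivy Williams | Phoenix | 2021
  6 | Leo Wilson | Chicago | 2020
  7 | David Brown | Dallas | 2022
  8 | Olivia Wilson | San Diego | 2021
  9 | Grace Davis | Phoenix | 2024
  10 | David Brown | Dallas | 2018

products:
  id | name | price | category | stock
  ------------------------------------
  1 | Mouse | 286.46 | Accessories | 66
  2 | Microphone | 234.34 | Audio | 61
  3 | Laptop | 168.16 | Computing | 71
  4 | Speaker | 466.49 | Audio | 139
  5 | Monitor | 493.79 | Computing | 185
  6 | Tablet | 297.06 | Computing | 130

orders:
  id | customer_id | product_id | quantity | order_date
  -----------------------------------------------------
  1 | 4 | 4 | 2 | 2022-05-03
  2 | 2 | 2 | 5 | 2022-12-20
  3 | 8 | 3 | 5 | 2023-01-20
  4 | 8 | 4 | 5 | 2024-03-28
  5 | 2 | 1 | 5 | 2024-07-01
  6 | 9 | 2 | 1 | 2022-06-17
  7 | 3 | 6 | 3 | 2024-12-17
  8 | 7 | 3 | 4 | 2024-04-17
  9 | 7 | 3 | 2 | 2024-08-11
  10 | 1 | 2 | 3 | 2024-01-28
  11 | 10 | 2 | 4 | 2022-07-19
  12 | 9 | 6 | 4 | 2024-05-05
SELECT name, price FROM products WHERE price < (SELECT MIN(price) FROM products)

Execution result:
(no rows)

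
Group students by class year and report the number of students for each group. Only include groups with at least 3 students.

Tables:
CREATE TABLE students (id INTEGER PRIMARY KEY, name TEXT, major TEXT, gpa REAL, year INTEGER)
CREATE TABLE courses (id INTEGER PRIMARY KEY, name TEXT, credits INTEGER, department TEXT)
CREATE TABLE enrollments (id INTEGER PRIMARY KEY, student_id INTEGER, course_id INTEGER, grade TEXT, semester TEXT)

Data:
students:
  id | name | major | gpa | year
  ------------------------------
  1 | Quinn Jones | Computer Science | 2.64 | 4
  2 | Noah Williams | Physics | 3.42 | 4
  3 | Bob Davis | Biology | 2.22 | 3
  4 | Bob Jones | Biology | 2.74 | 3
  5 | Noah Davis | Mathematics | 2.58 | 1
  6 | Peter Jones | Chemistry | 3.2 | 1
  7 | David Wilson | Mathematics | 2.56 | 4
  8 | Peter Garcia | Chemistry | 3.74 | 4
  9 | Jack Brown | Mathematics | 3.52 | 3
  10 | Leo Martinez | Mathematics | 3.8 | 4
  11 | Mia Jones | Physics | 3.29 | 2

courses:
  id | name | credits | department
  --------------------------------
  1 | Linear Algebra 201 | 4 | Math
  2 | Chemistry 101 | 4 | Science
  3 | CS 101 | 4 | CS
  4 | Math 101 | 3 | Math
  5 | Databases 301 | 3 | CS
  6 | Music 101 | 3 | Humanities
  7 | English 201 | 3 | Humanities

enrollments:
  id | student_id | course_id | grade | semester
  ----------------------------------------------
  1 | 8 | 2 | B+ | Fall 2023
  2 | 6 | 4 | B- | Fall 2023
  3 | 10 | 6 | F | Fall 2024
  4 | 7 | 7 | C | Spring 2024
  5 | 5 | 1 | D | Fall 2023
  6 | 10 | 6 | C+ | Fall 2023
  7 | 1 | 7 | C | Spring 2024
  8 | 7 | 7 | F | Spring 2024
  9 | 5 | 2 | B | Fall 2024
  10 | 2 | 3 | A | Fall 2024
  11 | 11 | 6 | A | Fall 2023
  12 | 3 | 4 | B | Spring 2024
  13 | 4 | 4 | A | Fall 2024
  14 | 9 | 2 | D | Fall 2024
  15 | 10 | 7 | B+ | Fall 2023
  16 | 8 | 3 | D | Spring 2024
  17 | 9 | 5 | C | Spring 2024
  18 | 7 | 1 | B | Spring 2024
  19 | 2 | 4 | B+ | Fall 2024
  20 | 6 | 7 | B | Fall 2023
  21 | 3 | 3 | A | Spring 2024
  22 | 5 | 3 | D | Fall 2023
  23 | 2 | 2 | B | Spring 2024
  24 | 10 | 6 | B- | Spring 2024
SELECT year, COUNT(*) AS n FROM students GROUP BY year HAVING COUNT(*) >= 3

Execution result:
year | n
3 | 3
4 | 5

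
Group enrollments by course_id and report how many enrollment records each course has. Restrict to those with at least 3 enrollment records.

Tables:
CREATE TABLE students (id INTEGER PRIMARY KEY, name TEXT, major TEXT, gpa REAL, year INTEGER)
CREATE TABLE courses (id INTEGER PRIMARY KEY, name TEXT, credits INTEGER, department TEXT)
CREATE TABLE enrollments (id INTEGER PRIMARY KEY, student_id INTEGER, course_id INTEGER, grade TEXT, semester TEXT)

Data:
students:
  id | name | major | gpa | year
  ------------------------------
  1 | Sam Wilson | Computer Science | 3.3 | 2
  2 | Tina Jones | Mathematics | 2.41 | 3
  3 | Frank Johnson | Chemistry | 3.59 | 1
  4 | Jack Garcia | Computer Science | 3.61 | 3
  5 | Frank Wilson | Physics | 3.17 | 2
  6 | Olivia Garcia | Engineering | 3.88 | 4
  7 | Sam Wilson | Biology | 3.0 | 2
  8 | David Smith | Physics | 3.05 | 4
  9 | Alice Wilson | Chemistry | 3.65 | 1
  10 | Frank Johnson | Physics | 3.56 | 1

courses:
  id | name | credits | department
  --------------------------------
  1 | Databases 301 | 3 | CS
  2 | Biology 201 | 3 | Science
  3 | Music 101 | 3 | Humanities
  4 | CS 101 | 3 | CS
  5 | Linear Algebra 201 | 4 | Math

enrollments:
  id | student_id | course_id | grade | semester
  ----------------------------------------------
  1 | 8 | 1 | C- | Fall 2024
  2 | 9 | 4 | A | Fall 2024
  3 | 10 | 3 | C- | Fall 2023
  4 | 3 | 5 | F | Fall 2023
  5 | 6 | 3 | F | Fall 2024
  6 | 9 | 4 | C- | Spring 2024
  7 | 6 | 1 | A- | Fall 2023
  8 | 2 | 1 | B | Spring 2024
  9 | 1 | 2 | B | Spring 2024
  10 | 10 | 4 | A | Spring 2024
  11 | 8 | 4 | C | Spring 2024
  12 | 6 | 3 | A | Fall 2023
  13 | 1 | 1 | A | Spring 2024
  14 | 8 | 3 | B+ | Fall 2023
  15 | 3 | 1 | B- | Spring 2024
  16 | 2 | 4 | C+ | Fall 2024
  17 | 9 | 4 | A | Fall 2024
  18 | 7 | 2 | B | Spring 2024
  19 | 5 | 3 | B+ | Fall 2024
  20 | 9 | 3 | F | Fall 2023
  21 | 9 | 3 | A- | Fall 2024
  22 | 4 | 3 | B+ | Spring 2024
SELECT course_id, COUNT(*) AS enrollment_count FROM enrollments GROUP BY course_id HAVING COUNT(*) >= 3

Execution result:
course_id | enrollment_count
1 | 5
3 | 8
4 | 6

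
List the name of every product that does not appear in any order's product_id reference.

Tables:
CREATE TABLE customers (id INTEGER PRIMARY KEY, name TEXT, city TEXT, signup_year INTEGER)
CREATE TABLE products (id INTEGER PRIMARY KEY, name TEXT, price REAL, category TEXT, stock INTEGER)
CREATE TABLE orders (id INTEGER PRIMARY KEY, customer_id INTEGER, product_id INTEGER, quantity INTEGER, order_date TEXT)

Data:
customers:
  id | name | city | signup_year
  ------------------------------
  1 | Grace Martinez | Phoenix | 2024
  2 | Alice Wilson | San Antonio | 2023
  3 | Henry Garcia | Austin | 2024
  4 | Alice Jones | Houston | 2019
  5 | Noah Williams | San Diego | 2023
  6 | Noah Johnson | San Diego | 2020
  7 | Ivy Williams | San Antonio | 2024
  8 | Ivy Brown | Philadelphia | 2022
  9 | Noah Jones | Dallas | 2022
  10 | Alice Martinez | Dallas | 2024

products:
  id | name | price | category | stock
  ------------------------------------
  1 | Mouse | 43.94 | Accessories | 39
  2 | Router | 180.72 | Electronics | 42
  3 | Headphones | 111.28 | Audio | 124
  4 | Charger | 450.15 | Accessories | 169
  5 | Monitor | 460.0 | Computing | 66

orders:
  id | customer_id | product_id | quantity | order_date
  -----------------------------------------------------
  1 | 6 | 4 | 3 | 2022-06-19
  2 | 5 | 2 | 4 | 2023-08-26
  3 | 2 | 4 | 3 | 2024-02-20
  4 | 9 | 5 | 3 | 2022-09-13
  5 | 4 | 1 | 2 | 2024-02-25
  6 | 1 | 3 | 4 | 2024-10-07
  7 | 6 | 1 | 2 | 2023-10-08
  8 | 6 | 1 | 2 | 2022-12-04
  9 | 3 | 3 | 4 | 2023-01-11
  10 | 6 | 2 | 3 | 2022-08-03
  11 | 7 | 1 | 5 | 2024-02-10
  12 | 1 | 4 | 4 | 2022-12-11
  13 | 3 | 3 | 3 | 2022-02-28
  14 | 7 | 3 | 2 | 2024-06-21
SELECT p.name FROM products p LEFT JOIN orders c ON c.product_id = p.id WHERE c.id IS NULL

Execution result:
(no rows)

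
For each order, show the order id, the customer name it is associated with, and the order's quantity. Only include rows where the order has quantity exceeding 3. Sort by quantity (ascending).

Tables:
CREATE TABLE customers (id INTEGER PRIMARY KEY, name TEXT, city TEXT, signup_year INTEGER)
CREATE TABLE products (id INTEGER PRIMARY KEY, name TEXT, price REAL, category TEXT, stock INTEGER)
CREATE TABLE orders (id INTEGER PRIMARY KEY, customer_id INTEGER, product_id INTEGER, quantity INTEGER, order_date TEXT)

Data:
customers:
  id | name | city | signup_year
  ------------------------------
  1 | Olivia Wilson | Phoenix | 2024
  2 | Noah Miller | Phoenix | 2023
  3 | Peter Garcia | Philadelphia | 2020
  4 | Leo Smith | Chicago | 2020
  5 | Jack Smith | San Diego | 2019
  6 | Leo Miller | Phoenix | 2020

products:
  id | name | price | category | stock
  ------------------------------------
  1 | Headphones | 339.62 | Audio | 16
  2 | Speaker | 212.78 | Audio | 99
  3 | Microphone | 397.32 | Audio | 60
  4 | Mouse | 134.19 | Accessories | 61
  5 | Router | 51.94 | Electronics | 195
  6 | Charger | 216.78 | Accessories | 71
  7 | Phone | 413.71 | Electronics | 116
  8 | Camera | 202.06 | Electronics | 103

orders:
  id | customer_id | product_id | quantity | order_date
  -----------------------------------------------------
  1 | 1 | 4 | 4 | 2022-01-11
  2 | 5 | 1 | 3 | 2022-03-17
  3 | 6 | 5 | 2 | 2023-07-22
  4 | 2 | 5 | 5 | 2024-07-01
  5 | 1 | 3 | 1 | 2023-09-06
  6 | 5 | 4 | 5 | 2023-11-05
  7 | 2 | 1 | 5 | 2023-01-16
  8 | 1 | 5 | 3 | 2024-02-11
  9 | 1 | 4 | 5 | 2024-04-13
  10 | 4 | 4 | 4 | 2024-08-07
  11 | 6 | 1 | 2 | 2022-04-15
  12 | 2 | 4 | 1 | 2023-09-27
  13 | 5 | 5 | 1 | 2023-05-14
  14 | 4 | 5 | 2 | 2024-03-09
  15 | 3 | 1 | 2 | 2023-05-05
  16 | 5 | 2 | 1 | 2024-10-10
SELECT c.id, p.name AS customer, c.quantity FROM orders c JOIN customers p ON c.customer_id = p.id WHERE c.quantity > 3 ORDER BY c.quantity ASC

Execution result:
id | customer | quantity
1 | Olivia Wilson | 4
10 | Leo Smith | 4
4 | Noah Miller | 5
6 | Jack Smith | 5
7 | Noah Miller | 5
9 | Olivia Wilson | 5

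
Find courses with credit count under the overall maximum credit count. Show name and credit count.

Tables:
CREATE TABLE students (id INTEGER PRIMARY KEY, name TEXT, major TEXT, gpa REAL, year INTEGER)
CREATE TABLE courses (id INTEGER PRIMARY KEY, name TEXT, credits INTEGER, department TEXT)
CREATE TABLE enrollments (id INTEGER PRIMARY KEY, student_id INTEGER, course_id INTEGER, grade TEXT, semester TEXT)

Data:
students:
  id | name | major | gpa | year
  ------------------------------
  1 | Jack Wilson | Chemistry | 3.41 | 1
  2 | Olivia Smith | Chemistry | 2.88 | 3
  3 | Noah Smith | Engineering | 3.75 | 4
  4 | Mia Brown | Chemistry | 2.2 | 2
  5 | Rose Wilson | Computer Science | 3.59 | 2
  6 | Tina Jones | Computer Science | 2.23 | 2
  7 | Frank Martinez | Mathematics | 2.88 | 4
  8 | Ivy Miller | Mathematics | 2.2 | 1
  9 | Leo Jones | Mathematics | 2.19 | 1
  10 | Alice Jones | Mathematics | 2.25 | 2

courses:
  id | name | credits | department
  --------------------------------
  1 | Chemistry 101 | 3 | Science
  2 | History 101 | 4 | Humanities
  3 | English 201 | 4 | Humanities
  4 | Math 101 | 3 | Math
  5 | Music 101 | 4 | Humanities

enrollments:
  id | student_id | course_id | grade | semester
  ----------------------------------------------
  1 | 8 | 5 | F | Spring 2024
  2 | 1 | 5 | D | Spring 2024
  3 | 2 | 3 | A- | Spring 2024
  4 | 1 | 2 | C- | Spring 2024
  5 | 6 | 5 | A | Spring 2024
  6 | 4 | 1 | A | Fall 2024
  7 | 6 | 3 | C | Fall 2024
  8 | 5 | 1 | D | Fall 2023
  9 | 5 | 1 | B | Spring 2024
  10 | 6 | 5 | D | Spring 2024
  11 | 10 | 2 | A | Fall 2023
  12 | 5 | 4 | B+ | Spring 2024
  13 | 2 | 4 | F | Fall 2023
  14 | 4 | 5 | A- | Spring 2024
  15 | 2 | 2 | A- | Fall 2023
SELECT name, credits FROM courses WHERE credits < (SELECT MAX(credits) FROM courses)

Execution result:
name | credits
Chemistry 101 | 3
Math 101 | 3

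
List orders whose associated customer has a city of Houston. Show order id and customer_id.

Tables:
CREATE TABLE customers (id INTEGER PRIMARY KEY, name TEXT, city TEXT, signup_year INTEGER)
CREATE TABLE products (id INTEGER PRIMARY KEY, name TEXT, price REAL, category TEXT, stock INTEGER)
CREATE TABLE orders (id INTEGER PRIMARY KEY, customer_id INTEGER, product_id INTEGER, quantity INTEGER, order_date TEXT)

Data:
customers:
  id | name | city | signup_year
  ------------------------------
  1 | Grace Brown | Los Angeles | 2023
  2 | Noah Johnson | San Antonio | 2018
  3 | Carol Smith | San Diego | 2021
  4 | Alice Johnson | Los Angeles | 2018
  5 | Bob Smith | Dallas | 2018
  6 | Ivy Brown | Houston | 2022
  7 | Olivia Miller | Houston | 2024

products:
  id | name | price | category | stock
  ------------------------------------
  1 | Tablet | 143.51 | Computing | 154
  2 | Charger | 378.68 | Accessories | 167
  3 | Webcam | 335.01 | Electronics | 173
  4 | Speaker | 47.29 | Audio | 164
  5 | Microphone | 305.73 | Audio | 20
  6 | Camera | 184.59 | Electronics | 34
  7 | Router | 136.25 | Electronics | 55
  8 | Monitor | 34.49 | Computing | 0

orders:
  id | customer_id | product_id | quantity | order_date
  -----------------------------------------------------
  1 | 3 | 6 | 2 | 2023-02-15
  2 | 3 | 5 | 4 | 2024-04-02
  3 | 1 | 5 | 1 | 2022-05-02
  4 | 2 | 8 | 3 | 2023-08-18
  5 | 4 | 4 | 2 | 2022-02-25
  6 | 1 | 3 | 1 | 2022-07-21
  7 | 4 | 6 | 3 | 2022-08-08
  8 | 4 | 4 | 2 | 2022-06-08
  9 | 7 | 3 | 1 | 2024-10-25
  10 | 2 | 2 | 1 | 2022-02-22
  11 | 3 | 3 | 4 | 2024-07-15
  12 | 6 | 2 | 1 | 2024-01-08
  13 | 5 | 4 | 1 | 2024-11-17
SELECT id, customer_id FROM orders WHERE customer_id IN (SELECT id FROM customers WHERE city = 'Houston')

Execution result:
id | customer_id
9 | 7
12 | 6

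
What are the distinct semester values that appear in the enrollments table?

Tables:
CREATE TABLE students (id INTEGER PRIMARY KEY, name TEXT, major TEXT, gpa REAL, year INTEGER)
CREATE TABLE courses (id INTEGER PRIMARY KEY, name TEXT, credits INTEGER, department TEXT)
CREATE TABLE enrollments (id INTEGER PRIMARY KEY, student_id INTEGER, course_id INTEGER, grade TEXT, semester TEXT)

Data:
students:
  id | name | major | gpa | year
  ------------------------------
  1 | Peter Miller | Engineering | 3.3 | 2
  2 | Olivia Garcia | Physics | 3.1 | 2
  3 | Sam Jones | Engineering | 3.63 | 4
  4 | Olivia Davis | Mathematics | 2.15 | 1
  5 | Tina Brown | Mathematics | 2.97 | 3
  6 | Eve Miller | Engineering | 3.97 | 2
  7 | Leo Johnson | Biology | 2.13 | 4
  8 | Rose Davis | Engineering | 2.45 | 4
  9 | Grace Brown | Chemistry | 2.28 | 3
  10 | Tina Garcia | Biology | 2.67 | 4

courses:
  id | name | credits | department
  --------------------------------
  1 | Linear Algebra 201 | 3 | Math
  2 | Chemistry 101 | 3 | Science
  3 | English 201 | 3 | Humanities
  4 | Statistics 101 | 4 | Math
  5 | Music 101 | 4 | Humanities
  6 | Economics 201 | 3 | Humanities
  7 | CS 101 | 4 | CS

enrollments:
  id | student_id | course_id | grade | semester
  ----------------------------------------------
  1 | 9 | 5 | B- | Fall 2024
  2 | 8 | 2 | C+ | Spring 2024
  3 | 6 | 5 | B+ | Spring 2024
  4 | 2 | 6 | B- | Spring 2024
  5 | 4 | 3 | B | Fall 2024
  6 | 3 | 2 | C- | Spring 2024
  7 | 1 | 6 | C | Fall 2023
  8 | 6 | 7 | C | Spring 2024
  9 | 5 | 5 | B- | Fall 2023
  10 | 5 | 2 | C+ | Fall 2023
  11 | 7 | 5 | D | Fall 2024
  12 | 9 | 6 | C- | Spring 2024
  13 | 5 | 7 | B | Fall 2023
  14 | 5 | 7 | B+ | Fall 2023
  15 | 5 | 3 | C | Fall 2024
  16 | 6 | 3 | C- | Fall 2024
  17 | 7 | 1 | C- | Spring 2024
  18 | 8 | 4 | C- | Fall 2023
SELECT DISTINCT semester FROM enrollments

Execution result:
semester
Fall 2024
Spring 2024
Fall 2023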